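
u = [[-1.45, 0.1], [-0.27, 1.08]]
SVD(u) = [[-0.91,-0.41], [-0.41,0.91]] @ diag([1.52948202412112, 1.0062230060430748]) @ [[0.94, -0.35], [0.35, 0.94]]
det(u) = -1.54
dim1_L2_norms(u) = [1.45, 1.11]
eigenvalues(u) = [-1.44, 1.07]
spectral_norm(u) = 1.53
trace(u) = -0.37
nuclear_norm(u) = 2.54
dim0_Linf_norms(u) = [1.45, 1.08]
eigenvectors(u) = [[-0.99, -0.04],[-0.11, -1.0]]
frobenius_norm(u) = 1.83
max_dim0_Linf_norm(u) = 1.45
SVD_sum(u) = [[-1.3, 0.49], [-0.59, 0.22]] + [[-0.15, -0.39], [0.32, 0.86]]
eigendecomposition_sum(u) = [[-1.45, 0.06],[-0.15, 0.01]] + [[-0.0, 0.04], [-0.12, 1.07]]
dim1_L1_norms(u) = [1.55, 1.35]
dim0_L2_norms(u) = [1.47, 1.08]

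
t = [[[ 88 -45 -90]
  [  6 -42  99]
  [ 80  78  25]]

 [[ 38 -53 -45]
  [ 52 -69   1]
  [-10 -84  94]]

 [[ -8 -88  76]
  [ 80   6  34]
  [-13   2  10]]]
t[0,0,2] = -90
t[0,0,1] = -45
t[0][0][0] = 88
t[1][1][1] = -69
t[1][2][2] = 94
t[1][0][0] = 38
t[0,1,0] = 6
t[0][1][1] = -42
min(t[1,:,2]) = -45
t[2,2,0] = -13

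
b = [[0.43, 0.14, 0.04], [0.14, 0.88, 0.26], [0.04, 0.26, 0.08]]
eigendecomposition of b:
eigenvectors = [[0.25, 0.97, 0.00], [0.93, -0.24, -0.28], [0.27, -0.07, 0.96]]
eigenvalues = [0.99, 0.39, 0.0]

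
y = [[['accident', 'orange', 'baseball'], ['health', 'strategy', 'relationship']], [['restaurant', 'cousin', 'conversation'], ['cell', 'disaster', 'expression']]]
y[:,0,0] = ['accident', 'restaurant']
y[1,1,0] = 'cell'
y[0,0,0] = 'accident'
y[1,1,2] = 'expression'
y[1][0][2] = 'conversation'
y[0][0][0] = 'accident'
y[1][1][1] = 'disaster'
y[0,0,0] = 'accident'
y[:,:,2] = [['baseball', 'relationship'], ['conversation', 'expression']]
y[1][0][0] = 'restaurant'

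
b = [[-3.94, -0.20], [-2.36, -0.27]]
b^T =[[-3.94,-2.36], [-0.20,-0.27]]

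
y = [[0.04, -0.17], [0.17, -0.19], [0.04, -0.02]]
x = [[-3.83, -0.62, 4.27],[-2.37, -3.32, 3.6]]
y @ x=[[0.25,  0.54,  -0.44], [-0.2,  0.53,  0.04], [-0.11,  0.04,  0.1]]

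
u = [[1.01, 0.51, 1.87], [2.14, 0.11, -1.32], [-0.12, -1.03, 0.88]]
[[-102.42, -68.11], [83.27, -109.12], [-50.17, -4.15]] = u@[[3.89, -55.79], [-0.27, 4.18], [-56.80, -7.43]]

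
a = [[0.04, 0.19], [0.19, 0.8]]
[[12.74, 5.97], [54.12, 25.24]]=a @[[22.52, 4.24], [62.30, 30.54]]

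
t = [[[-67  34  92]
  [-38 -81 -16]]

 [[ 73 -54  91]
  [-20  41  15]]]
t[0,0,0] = -67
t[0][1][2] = -16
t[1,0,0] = 73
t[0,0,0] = -67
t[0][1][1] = -81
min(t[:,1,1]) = -81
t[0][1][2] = -16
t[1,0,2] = 91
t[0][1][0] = -38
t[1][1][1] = 41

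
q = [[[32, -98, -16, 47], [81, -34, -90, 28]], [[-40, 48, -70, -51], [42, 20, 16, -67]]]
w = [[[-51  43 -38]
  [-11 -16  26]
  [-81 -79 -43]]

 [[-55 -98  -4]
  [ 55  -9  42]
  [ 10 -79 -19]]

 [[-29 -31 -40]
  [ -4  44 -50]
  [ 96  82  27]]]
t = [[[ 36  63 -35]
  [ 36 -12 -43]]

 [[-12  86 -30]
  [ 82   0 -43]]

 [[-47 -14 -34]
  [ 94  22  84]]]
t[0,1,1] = -12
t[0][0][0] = 36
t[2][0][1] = -14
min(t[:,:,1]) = -14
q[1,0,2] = -70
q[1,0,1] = 48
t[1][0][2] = -30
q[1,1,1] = 20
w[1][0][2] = -4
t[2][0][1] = -14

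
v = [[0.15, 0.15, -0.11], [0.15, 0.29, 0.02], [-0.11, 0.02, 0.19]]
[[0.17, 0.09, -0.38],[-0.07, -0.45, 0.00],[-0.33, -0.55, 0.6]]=v @ [[1.01, 1.50, 0.45], [-0.68, -2.21, -0.47], [-1.07, -1.80, 3.46]]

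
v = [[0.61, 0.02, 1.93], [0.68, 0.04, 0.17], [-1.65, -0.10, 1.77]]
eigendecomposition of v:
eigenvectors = [[(0.71+0j), (0.71-0j), -0.05+0.00j], [0.18-0.18j, (0.18+0.18j), (1+0j)], [(0.22+0.62j), (0.22-0.62j), (0.01+0j)]]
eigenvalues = [(1.21+1.7j), (1.21-1.7j), 0j]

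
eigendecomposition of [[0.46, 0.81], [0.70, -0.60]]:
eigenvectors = [[0.9, -0.49], [0.43, 0.87]]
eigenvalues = [0.85, -0.99]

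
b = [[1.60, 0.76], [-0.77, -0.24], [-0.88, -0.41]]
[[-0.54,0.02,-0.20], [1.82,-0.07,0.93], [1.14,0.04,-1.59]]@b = [[-0.7, -0.33], [2.15, 1.02], [3.19, 1.51]]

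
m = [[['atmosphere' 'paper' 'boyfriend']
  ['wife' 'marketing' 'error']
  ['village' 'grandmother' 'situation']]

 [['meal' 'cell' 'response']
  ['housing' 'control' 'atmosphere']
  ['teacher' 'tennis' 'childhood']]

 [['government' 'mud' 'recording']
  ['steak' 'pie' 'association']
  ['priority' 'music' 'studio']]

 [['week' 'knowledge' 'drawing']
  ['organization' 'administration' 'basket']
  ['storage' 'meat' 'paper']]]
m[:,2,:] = [['village', 'grandmother', 'situation'], ['teacher', 'tennis', 'childhood'], ['priority', 'music', 'studio'], ['storage', 'meat', 'paper']]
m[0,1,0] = 'wife'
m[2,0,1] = 'mud'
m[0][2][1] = 'grandmother'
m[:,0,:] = [['atmosphere', 'paper', 'boyfriend'], ['meal', 'cell', 'response'], ['government', 'mud', 'recording'], ['week', 'knowledge', 'drawing']]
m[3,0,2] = 'drawing'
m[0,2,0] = 'village'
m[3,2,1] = 'meat'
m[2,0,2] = 'recording'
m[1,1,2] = 'atmosphere'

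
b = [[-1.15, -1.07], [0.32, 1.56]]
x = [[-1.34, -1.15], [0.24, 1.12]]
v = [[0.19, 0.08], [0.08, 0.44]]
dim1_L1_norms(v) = [0.27, 0.52]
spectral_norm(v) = 0.46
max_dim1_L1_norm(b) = 2.22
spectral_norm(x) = 2.02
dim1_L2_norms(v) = [0.21, 0.45]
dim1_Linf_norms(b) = [1.15, 1.56]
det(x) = -1.22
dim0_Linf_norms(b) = [1.15, 1.56]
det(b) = -1.45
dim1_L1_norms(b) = [2.22, 1.88]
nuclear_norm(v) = 0.63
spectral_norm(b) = 2.13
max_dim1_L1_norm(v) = 0.52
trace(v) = 0.63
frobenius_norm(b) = 2.24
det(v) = 0.08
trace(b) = 0.41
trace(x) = -0.22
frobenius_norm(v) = 0.49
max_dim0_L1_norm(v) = 0.52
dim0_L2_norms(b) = [1.19, 1.89]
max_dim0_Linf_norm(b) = 1.56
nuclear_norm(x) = 2.62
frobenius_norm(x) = 2.10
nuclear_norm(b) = 2.81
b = v + x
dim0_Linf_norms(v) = [0.19, 0.44]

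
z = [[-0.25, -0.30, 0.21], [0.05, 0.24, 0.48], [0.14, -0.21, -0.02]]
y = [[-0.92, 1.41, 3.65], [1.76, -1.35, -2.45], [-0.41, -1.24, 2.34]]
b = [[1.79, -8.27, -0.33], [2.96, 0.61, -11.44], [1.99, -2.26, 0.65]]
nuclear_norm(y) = 8.25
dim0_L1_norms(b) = [6.74, 11.14, 12.42]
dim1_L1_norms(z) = [0.76, 0.77, 0.37]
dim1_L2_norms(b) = [8.47, 11.83, 3.08]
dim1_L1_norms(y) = [5.98, 5.56, 3.99]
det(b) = 161.22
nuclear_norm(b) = 22.24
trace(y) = 0.07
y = z @ b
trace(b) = 3.05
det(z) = -0.05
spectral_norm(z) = 0.55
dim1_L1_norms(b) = [10.39, 15.01, 4.9]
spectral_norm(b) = 11.84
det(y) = -8.68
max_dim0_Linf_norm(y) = 3.65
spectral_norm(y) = 5.44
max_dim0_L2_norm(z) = 0.52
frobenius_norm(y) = 5.85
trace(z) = -0.03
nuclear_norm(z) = 1.22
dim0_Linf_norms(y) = [1.76, 1.41, 3.65]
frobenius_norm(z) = 0.74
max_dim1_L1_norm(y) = 5.98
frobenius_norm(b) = 14.87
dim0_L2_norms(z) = [0.29, 0.44, 0.52]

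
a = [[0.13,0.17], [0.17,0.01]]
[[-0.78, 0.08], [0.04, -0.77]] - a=[[-0.91, -0.09],[-0.13, -0.78]]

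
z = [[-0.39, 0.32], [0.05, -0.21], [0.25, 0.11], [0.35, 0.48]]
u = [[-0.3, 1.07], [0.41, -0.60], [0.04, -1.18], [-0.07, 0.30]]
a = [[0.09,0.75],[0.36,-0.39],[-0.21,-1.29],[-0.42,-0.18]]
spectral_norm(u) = 1.77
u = z + a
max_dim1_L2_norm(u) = 1.18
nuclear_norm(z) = 1.20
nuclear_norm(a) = 2.13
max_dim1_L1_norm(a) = 1.5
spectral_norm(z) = 0.66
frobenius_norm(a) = 1.66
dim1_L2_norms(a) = [0.76, 0.53, 1.31, 0.46]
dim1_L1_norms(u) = [1.37, 1.01, 1.22, 0.37]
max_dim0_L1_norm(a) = 2.61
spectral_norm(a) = 1.56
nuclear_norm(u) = 2.12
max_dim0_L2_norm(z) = 0.62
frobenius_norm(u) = 1.80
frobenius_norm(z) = 0.85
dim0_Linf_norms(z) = [0.39, 0.48]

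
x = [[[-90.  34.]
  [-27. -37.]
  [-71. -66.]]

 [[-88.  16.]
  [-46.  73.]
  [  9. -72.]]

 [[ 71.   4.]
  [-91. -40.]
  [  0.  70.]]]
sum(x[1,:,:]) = -108.0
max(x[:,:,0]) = 71.0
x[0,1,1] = -37.0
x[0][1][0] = -27.0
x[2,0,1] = 4.0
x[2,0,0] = 71.0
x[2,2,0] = 0.0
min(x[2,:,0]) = -91.0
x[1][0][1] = 16.0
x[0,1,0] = -27.0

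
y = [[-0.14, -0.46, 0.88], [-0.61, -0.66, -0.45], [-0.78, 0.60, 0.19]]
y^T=[[-0.14,-0.61,-0.78], [-0.46,-0.66,0.6], [0.88,-0.45,0.19]]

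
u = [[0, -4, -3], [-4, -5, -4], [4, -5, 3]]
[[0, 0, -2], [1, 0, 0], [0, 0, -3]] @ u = [[-8, 10, -6], [0, -4, -3], [-12, 15, -9]]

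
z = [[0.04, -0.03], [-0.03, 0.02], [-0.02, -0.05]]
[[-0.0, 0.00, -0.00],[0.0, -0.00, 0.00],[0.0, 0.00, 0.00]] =z @ [[-0.01, -0.01, -0.01], [0.0, -0.03, -0.01]]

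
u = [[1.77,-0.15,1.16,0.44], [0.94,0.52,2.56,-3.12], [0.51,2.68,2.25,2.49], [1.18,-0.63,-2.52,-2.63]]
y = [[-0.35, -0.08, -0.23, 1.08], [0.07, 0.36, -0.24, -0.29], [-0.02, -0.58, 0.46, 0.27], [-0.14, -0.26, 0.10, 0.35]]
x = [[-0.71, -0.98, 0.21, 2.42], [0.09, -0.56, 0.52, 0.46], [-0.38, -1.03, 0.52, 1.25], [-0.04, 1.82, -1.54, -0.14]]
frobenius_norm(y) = 1.57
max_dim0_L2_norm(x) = 2.77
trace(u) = 1.91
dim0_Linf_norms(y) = [0.35, 0.58, 0.46, 1.08]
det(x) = -0.01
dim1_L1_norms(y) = [1.74, 0.96, 1.33, 0.85]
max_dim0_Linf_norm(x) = 2.42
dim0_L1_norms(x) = [1.22, 4.39, 2.79, 4.27]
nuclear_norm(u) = 13.39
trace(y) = 0.82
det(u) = 72.61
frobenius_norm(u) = 7.48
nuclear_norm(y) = 2.22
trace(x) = -0.89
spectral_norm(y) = 1.33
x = u @ y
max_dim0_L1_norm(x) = 4.39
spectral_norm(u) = 5.58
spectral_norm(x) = 3.58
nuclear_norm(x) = 5.82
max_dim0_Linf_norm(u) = 3.12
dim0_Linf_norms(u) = [1.77, 2.68, 2.56, 3.12]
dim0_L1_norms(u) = [4.4, 3.98, 8.49, 8.68]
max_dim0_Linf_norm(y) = 1.08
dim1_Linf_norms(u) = [1.77, 3.12, 2.68, 2.63]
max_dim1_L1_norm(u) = 7.93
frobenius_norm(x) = 4.11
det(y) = -0.00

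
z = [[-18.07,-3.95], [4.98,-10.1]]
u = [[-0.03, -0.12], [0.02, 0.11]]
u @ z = [[-0.06, 1.33], [0.19, -1.19]]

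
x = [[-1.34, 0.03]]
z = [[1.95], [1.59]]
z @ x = [[-2.61, 0.06], [-2.13, 0.05]]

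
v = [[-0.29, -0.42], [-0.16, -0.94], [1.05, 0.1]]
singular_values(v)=[1.23, 0.87]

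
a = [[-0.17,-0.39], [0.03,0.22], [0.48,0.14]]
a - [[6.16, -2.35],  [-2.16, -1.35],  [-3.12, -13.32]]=[[-6.33,1.96], [2.19,1.57], [3.60,13.46]]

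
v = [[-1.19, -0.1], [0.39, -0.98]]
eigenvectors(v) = [[(0.24-0.38j), 0.24+0.38j], [-0.89+0.00j, -0.89-0.00j]]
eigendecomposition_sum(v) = [[-0.60-0.26j, -0.05-0.32j], [0.20+1.26j, (-0.49+0.42j)]] + [[-0.60+0.26j,-0.05+0.32j], [(0.19-1.26j),(-0.49-0.42j)]]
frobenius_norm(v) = 1.59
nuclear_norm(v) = 2.22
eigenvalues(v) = [(-1.08+0.17j), (-1.08-0.17j)]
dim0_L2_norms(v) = [1.25, 0.99]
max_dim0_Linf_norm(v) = 1.19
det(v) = 1.21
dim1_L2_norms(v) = [1.19, 1.05]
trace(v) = -2.17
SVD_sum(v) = [[-1.01, 0.38],  [0.67, -0.25]] + [[-0.18, -0.48],  [-0.28, -0.73]]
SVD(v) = [[-0.83, 0.55],[0.55, 0.83]] @ diag([1.2913425386446304, 0.9332922628452677]) @ [[0.94, -0.35], [-0.35, -0.94]]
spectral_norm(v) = 1.29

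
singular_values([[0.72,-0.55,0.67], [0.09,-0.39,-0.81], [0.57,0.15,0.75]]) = [1.48, 0.85, 0.26]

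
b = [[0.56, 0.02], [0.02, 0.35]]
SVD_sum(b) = [[0.56,0.05], [0.05,0.00]] + [[0.00,-0.03], [-0.03,0.35]]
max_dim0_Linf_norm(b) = 0.56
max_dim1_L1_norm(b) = 0.58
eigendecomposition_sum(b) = [[0.56, 0.05], [0.05, 0.0]] + [[0.0,-0.03], [-0.03,0.35]]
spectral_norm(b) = 0.56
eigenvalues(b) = [0.56, 0.35]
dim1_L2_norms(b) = [0.56, 0.35]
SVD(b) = [[-1.00, -0.09], [-0.09, 1.0]] @ diag([0.5618877916321598, 0.34811220836784024]) @ [[-1.00, -0.09], [-0.09, 1.00]]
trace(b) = 0.91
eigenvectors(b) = [[1.0, -0.09], [0.09, 1.00]]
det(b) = 0.20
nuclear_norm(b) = 0.91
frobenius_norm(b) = 0.66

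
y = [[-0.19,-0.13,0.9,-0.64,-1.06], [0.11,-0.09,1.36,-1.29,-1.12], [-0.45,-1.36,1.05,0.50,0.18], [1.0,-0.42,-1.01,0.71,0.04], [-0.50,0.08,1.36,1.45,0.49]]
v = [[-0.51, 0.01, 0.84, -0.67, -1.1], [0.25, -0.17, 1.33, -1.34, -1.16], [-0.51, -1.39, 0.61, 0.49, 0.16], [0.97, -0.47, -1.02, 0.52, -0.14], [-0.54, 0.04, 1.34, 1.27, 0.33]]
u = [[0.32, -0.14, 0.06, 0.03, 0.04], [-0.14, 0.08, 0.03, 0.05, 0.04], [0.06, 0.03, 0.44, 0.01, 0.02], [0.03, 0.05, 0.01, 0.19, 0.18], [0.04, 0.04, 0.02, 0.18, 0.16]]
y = u + v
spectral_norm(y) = 2.93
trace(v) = 0.78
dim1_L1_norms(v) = [3.13, 4.25, 3.16, 3.12, 3.52]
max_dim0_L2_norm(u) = 0.45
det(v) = -4.92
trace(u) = 1.19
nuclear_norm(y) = 8.08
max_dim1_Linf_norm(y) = 1.45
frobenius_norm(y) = 4.22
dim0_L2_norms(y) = [1.23, 1.43, 2.58, 2.22, 1.63]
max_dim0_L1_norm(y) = 5.68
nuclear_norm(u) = 1.22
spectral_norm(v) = 2.84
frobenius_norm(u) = 0.70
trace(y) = 1.97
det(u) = 0.00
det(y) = -3.30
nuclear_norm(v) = 8.09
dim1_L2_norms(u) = [0.36, 0.18, 0.45, 0.27, 0.25]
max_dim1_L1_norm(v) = 4.25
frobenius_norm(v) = 4.09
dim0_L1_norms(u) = [0.59, 0.34, 0.56, 0.46, 0.44]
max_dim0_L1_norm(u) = 0.59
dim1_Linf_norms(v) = [1.1, 1.34, 1.39, 1.02, 1.34]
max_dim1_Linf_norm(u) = 0.44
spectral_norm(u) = 0.48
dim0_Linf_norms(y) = [1.0, 1.36, 1.36, 1.45, 1.12]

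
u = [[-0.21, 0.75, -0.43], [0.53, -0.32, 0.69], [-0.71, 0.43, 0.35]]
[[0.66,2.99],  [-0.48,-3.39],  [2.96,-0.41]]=u @ [[-2.54, -0.33], [1.21, 1.67], [1.81, -3.88]]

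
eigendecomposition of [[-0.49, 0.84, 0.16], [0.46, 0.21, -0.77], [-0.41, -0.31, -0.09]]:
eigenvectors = [[0.43+0.00j, -0.83+0.00j, -0.83-0.00j], [0.79+0.00j, (0.2-0.22j), (0.2+0.22j)], [-0.43+0.00j, -0.35-0.31j, -0.35+0.31j]]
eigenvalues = [(0.88+0j), (-0.63+0.28j), (-0.63-0.28j)]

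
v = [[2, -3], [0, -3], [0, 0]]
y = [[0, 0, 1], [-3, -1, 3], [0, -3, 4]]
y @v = [[0, 0], [-6, 12], [0, 9]]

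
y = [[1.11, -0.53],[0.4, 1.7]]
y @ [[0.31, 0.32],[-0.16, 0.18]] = [[0.43,  0.26], [-0.15,  0.43]]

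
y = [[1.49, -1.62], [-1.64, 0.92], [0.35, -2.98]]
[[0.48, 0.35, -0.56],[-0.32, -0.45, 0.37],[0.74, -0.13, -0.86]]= y @ [[0.06,0.32,-0.07], [-0.24,0.08,0.28]]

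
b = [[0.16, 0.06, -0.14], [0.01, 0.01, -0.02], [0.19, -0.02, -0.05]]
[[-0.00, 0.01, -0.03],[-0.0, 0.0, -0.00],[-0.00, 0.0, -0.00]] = b@[[0.00, -0.01, 0.02], [-0.01, 0.03, -0.08], [0.02, -0.08, 0.20]]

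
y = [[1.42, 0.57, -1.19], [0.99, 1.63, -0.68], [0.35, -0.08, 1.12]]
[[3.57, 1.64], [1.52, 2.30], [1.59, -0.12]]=y @[[3.16, 0.58],  [-0.83, 0.97],  [0.37, -0.22]]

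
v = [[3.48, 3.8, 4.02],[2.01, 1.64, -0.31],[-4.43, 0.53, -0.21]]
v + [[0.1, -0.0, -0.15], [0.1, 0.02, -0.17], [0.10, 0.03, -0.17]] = [[3.58, 3.80, 3.87], [2.11, 1.66, -0.48], [-4.33, 0.56, -0.38]]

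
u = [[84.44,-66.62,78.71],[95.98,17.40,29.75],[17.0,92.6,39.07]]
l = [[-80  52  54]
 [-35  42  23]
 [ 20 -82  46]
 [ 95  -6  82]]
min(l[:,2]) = 23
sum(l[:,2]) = 205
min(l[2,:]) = -82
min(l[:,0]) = -80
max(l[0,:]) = 54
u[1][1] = 17.4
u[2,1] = 92.6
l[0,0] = -80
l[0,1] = 52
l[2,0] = 20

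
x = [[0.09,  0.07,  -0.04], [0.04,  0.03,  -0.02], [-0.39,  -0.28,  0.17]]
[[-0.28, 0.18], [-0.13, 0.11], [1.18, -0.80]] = x @[[-1.23, -1.06],[-1.00, -1.97],[2.46, -10.39]]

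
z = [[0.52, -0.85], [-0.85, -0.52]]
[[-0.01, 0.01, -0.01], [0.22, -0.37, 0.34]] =z @ [[-0.19, 0.32, -0.3], [-0.11, 0.18, -0.17]]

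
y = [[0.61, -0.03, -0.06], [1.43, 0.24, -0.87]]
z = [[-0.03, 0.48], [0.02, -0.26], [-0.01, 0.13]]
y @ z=[[-0.02, 0.29], [-0.03, 0.51]]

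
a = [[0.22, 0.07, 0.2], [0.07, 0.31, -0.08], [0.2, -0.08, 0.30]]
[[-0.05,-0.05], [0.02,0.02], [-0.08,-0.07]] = a@[[0.02, 0.02], [0.00, 0.0], [-0.28, -0.25]]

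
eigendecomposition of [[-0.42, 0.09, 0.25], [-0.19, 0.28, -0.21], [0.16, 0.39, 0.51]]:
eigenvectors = [[0.96+0.00j, (0.2-0.01j), (0.2+0.01j)],[0.18+0.00j, -0.26+0.56j, (-0.26-0.56j)],[(-0.23+0j), (0.76+0j), (0.76-0j)]]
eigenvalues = [(-0.46+0j), (0.42+0.29j), (0.42-0.29j)]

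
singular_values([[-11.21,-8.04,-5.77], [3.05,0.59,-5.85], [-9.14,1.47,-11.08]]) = [19.3, 9.17, 4.42]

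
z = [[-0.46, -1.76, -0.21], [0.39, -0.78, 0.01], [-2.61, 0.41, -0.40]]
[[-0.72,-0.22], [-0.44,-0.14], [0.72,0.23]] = z @ [[-0.28, -0.09],[0.43, 0.13],[0.46, 0.14]]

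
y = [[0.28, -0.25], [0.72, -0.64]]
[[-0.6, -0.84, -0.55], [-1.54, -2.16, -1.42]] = y @[[-1.54,-1.61,-2.38], [0.68,1.56,-0.46]]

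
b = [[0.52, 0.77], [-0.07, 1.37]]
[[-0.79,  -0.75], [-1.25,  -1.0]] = b@ [[-0.16, -0.34], [-0.92, -0.75]]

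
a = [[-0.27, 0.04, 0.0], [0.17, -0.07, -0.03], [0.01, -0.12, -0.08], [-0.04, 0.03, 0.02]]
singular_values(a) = [0.33, 0.15, 0.0]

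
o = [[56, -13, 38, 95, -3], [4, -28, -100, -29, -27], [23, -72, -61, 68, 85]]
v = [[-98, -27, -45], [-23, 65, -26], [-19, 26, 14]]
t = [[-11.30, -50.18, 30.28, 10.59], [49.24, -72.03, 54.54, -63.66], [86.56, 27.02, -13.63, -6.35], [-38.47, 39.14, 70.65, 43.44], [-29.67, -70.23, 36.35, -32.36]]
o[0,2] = 38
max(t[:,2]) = 70.65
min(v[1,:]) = -26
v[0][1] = -27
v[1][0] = -23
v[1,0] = -23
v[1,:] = [-23, 65, -26]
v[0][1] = -27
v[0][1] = -27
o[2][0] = 23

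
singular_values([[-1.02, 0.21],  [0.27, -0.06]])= [1.08, 0.0]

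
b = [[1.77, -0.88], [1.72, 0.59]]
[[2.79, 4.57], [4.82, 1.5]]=b @[[2.30, 1.57],[1.46, -2.03]]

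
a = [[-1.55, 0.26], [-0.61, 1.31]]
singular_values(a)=[1.89, 0.99]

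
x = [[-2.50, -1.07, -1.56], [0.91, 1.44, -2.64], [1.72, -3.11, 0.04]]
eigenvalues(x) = [(-2.35+1.89j), (-2.35-1.89j), (3.68+0j)]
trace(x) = -1.02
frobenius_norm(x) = 5.69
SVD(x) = [[-0.20, 0.96, 0.17], [-0.52, -0.25, 0.82], [0.83, 0.08, 0.55]] @ diag([3.845436179767934, 3.108719312828845, 2.807202312156492]) @ [[0.38, -0.81, 0.45], [-0.81, -0.53, -0.27], [0.45, -0.26, -0.85]]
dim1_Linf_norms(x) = [2.5, 2.64, 3.11]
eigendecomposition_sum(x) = [[-1.25+0.86j,  (-0.58-0.78j),  -0.75-0.89j], [(0.51+0.71j),  -0.44+0.34j,  (-0.5+0.44j)], [(0.81+0.95j),  (-0.59+0.54j),  -0.66+0.69j]] + [[-1.25-0.86j,  (-0.58+0.78j),  -0.75+0.89j], [(0.51-0.71j),  -0.44-0.34j,  -0.50-0.44j], [0.81-0.95j,  (-0.59-0.54j),  (-0.66-0.69j)]] + [[(-0+0j), (0.09-0j), -0.06-0.00j], [(-0.11+0j), 2.32-0.00j, (-1.63-0j)], [0.09-0.00j, (-1.94+0j), (1.37+0j)]]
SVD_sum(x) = [[-0.3, 0.64, -0.35], [-0.76, 1.62, -0.90], [1.21, -2.57, 1.43]] + [[-2.41, -1.58, -0.80], [0.63, 0.41, 0.21], [-0.2, -0.13, -0.07]] + [[0.21, -0.12, -0.40], [1.04, -0.60, -1.95], [0.71, -0.4, -1.33]]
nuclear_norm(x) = 9.76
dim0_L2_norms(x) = [3.17, 3.59, 3.07]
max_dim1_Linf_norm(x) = 3.11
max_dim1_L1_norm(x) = 5.13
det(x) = 33.56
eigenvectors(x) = [[(0.71+0j), 0.71-0.00j, -0.03+0.00j], [(-0.01-0.41j), (-0.01+0.41j), -0.77+0.00j], [-0.06-0.58j, (-0.06+0.58j), 0.64+0.00j]]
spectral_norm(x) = 3.85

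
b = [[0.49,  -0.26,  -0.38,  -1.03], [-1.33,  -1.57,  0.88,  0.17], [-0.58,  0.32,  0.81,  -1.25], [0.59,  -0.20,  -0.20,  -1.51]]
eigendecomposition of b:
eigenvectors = [[-0.31, 0.66, -0.22, 0.5], [0.39, -0.16, -0.94, -0.14], [0.86, 0.70, -0.05, 0.57], [-0.15, 0.21, -0.24, 0.64]]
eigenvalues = [1.38, -0.18, -1.8, -1.18]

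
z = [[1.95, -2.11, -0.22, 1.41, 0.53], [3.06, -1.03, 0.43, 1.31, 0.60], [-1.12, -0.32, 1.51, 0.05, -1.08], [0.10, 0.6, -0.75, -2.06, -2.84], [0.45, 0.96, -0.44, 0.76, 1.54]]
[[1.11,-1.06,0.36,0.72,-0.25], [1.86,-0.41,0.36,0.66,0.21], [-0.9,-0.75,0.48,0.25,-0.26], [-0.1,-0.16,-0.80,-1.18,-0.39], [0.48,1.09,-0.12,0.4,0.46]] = z@[[0.63, 0.05, -0.03, -0.06, 0.12], [0.05, 0.66, -0.18, 0.06, 0.20], [-0.03, -0.18, 0.35, 0.03, 0.13], [-0.06, 0.06, 0.03, 0.73, -0.11], [0.12, 0.20, 0.13, -0.11, 0.23]]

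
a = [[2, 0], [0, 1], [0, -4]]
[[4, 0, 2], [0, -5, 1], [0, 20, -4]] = a @ [[2, 0, 1], [0, -5, 1]]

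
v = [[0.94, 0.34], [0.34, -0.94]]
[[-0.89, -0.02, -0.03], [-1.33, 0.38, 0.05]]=v@[[-1.29, 0.11, -0.01], [0.95, -0.36, -0.06]]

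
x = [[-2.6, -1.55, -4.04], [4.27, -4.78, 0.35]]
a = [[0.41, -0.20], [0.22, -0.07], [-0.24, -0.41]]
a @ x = [[-1.92, 0.32, -1.73],[-0.87, -0.01, -0.91],[-1.13, 2.33, 0.83]]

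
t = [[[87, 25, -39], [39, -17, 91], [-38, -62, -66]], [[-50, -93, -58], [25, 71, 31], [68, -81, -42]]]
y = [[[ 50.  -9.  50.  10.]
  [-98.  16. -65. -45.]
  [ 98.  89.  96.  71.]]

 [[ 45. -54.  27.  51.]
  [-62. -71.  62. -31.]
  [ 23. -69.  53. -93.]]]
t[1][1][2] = 31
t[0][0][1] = 25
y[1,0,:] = [45.0, -54.0, 27.0, 51.0]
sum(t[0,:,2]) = -14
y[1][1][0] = -62.0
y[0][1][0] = -98.0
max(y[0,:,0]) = 98.0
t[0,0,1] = 25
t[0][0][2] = -39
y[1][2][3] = -93.0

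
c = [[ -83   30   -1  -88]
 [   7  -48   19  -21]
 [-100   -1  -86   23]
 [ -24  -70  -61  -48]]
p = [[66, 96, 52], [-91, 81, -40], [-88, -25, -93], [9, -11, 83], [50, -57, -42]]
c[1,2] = 19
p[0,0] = 66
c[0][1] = 30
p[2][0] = -88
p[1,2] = -40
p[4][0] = 50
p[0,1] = 96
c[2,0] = -100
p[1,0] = -91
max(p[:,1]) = 96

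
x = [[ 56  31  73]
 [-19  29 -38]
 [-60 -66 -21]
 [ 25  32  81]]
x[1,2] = -38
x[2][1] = -66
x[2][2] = -21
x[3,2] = 81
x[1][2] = -38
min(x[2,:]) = -66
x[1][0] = -19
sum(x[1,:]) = -28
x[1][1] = 29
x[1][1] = 29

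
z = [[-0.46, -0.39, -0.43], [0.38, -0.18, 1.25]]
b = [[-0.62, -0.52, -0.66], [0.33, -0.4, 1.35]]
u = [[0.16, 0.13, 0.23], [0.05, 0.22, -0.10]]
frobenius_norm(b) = 1.78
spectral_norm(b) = 1.62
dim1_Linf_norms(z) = [0.46, 1.25]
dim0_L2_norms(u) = [0.17, 0.26, 0.25]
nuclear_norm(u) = 0.55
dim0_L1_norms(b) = [0.95, 0.92, 2.01]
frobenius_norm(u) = 0.40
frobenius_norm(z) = 1.51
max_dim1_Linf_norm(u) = 0.23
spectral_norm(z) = 1.42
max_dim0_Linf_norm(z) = 1.25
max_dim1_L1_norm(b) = 2.08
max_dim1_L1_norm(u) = 0.52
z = b + u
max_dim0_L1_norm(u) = 0.35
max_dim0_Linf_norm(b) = 1.35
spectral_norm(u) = 0.32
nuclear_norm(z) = 1.94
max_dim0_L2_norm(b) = 1.5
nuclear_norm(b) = 2.37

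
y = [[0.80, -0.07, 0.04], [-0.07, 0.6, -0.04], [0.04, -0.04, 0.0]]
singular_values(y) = [0.83, 0.58, 0.0]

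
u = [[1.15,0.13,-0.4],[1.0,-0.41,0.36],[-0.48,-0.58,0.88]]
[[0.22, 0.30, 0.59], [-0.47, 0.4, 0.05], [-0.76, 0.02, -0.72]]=u @ [[-0.17, 0.48, 0.26], [-0.24, 1.07, -0.18], [-1.11, 0.99, -0.79]]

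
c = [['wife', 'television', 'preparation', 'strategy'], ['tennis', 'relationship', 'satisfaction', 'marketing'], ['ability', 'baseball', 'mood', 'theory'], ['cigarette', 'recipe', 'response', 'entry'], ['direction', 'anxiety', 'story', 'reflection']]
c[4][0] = 'direction'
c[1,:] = ['tennis', 'relationship', 'satisfaction', 'marketing']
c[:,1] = ['television', 'relationship', 'baseball', 'recipe', 'anxiety']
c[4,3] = 'reflection'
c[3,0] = 'cigarette'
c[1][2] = 'satisfaction'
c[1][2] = 'satisfaction'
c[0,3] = 'strategy'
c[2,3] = 'theory'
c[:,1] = ['television', 'relationship', 'baseball', 'recipe', 'anxiety']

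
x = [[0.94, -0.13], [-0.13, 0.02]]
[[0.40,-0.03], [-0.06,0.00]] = x@[[0.43, 0.02], [0.02, 0.36]]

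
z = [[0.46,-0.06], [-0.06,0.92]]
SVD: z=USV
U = [[-0.13,0.99], [0.99,0.13]]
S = [0.93, 0.45]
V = [[-0.13, 0.99],  [0.99, 0.13]]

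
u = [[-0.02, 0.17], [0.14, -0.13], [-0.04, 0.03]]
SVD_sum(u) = [[-0.08, 0.13], [0.09, -0.16], [-0.02, 0.04]] + [[0.06, 0.04], [0.05, 0.03], [-0.02, -0.01]]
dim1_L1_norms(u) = [0.19, 0.27, 0.07]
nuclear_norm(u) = 0.34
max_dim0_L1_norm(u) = 0.33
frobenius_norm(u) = 0.26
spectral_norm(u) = 0.25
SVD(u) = [[-0.64,-0.77], [0.75,-0.6], [-0.19,0.21]] @ diag([0.24530757122937497, 0.09013431919943221]) @ [[0.51,-0.86], [-0.86,-0.51]]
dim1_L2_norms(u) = [0.17, 0.19, 0.05]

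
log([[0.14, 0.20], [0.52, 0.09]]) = [[-1.17+1.45j, (0.23-0.97j)], [0.60-2.53j, -1.22+1.69j]]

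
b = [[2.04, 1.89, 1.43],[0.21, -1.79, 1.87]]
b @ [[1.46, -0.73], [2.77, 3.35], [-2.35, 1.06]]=[[4.85, 6.36], [-9.05, -4.17]]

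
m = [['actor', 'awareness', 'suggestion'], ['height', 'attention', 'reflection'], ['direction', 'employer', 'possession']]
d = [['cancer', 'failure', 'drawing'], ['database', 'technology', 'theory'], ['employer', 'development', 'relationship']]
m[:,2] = ['suggestion', 'reflection', 'possession']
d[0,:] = ['cancer', 'failure', 'drawing']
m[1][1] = 'attention'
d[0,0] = 'cancer'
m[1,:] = ['height', 'attention', 'reflection']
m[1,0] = 'height'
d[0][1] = 'failure'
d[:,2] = ['drawing', 'theory', 'relationship']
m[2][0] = 'direction'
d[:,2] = ['drawing', 'theory', 'relationship']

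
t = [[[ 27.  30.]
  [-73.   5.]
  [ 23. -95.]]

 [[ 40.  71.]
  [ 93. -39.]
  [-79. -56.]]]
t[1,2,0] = -79.0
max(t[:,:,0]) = 93.0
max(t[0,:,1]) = 30.0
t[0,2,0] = 23.0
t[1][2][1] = -56.0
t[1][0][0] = 40.0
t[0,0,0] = 27.0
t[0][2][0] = 23.0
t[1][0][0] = 40.0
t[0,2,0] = 23.0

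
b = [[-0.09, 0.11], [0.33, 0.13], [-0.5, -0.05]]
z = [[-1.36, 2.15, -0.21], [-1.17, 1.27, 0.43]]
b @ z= [[-0.01,  -0.05,  0.07], [-0.6,  0.87,  -0.01], [0.74,  -1.14,  0.08]]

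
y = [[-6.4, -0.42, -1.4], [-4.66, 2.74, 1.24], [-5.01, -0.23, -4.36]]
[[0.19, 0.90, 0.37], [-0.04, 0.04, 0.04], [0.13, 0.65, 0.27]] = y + [[6.59, 1.32, 1.77],  [4.62, -2.70, -1.20],  [5.14, 0.88, 4.63]]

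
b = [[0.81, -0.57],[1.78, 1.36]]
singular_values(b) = [2.26, 0.93]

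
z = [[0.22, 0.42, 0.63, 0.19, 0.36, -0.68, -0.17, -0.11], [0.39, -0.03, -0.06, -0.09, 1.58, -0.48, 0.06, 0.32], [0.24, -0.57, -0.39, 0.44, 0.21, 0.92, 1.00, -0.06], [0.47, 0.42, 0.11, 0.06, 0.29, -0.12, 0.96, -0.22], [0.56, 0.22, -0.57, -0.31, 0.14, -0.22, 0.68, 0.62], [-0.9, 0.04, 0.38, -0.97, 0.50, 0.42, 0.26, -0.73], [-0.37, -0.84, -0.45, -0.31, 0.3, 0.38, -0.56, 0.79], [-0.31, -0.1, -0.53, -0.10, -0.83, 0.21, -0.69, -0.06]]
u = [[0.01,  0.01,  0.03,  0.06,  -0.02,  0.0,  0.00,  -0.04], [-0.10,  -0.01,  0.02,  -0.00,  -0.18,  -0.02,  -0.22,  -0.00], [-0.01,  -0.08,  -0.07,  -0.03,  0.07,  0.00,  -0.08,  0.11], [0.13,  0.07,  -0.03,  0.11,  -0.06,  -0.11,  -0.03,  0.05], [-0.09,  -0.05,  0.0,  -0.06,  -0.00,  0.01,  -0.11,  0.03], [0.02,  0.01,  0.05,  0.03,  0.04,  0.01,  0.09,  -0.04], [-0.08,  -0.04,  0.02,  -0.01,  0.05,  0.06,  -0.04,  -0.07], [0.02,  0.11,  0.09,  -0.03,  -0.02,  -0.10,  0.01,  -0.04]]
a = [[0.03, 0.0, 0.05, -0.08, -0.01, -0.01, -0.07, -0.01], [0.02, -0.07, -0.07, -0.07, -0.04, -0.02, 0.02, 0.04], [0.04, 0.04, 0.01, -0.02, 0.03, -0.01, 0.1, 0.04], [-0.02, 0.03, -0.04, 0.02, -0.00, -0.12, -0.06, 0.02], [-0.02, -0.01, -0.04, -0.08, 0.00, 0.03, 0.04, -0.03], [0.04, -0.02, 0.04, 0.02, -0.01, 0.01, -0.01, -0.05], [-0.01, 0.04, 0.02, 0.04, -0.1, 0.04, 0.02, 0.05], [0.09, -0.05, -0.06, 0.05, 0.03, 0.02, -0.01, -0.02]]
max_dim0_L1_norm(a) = 0.38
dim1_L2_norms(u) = [0.08, 0.3, 0.19, 0.23, 0.17, 0.12, 0.15, 0.18]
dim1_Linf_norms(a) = [0.08, 0.07, 0.1, 0.12, 0.08, 0.05, 0.1, 0.09]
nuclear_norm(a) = 0.93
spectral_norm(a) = 0.17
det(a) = -0.00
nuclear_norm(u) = 1.12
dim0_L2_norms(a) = [0.12, 0.11, 0.13, 0.15, 0.12, 0.13, 0.15, 0.1]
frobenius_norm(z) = 4.12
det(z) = -0.00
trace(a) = -0.00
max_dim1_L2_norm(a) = 0.15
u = a @ z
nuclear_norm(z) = 9.35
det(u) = 0.00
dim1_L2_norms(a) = [0.12, 0.14, 0.13, 0.15, 0.11, 0.08, 0.13, 0.14]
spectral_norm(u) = 0.35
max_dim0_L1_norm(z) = 4.38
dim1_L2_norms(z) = [1.14, 1.73, 1.62, 1.22, 1.3, 1.71, 1.52, 1.27]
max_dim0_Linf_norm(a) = 0.12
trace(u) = -0.03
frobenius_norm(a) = 0.36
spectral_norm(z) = 2.35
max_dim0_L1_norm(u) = 0.58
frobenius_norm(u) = 0.53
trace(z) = -0.20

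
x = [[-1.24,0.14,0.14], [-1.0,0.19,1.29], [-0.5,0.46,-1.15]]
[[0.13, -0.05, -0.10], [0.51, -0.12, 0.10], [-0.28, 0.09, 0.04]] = x@ [[-0.05, 0.04, 0.16], [0.16, 0.06, 0.57], [0.33, -0.07, 0.12]]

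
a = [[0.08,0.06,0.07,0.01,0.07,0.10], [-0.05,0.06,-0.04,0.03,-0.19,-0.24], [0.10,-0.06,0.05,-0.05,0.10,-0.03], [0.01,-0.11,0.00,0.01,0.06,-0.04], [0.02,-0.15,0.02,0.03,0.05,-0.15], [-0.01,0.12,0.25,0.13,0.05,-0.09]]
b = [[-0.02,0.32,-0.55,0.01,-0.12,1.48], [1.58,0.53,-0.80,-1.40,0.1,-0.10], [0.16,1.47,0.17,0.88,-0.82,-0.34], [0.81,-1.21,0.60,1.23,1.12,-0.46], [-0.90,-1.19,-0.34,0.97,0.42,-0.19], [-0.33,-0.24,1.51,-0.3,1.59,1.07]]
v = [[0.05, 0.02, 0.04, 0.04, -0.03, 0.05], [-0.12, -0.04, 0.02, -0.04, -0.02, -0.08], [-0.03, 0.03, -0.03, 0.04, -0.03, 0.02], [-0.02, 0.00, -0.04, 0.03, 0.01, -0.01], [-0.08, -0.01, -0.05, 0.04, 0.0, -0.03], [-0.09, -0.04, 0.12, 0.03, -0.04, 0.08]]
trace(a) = 0.16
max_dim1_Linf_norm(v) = 0.12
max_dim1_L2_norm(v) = 0.18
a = v @ b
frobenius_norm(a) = 0.58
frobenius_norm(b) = 5.19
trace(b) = 3.40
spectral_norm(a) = 0.36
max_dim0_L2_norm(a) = 0.32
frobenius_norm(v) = 0.30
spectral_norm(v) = 0.20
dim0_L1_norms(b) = [3.8, 4.96, 3.97, 4.79, 4.17, 3.64]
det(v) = 0.00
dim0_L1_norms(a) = [0.27, 0.56, 0.43, 0.26, 0.52, 0.65]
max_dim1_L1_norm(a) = 0.65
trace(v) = 0.09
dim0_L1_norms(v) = [0.39, 0.14, 0.3, 0.22, 0.13, 0.27]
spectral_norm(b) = 3.33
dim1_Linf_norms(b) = [1.48, 1.58, 1.47, 1.23, 1.19, 1.59]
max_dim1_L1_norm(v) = 0.4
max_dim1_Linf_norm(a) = 0.25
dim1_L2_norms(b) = [1.62, 2.32, 1.94, 2.34, 1.87, 2.49]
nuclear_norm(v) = 0.56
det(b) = -14.75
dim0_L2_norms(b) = [2.02, 2.34, 1.93, 2.3, 2.16, 1.93]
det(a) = -0.00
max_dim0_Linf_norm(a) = 0.25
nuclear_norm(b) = 11.41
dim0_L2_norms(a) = [0.14, 0.24, 0.27, 0.15, 0.24, 0.32]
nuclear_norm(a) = 1.12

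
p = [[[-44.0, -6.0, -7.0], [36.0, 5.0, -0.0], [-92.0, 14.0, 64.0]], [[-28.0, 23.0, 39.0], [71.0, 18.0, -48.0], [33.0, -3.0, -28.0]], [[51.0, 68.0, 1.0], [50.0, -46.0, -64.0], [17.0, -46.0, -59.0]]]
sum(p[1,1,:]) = 41.0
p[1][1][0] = 71.0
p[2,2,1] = -46.0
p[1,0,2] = 39.0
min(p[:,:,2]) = -64.0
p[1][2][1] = -3.0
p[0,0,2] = -7.0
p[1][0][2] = 39.0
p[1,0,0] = -28.0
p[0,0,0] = -44.0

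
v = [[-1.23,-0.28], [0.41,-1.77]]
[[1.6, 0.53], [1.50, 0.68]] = v @ [[-1.05,-0.33], [-1.09,-0.46]]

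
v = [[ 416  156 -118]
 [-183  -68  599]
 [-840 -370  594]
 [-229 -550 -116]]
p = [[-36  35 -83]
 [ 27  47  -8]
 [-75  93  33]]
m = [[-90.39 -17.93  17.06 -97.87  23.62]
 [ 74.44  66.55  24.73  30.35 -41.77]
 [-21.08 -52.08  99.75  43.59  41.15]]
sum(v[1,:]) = 348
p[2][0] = -75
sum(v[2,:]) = -616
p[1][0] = 27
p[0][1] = 35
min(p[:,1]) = 35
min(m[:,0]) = -90.39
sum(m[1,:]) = 154.29999999999998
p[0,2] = -83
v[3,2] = -116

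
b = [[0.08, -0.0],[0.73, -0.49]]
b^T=[[0.08, 0.73], [-0.00, -0.49]]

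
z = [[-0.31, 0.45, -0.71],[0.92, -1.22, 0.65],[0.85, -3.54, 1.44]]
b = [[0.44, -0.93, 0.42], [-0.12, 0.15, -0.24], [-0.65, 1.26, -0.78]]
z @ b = [[0.27, -0.54, 0.32],[0.13, -0.22, 0.17],[-0.14, 0.49, 0.08]]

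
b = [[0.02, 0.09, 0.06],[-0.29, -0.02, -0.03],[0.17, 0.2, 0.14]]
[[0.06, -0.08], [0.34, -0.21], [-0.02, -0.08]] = b @ [[-1.21, 0.94],[1.08, 0.56],[-0.21, -2.48]]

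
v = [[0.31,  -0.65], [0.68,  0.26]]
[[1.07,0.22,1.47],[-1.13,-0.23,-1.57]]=v @ [[-0.88,-0.18,-1.22], [-2.06,-0.42,-2.84]]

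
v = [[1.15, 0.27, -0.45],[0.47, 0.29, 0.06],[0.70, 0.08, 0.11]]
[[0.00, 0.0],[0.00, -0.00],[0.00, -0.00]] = v @ [[0.00, -0.00], [0.01, -0.01], [0.00, -0.01]]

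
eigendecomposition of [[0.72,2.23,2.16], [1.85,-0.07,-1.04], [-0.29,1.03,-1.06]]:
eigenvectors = [[(-0.82+0j), 0.55-0.16j, (0.55+0.16j)], [(-0.56+0j), (-0.61+0j), (-0.61-0j)], [-0.10+0.00j, (0.18+0.52j), (0.18-0.52j)]]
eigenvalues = [(2.48+0j), (-1.45+1.38j), (-1.45-1.38j)]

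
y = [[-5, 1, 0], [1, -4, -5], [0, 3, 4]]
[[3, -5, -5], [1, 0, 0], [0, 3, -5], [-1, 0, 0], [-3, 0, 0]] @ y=[[-20, 8, 5], [-5, 1, 0], [3, -27, -35], [5, -1, 0], [15, -3, 0]]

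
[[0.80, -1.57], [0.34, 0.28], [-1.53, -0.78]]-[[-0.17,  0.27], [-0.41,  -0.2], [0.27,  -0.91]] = [[0.97, -1.84], [0.75, 0.48], [-1.80, 0.13]]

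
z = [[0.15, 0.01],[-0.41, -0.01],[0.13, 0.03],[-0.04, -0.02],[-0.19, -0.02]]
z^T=[[0.15, -0.41, 0.13, -0.04, -0.19], [0.01, -0.01, 0.03, -0.02, -0.02]]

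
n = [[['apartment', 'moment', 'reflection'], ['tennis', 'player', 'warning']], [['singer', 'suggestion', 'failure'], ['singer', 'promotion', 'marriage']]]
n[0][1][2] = 'warning'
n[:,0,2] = ['reflection', 'failure']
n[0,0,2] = 'reflection'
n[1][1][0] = 'singer'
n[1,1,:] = ['singer', 'promotion', 'marriage']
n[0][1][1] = 'player'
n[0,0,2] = 'reflection'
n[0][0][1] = 'moment'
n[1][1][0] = 'singer'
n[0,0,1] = 'moment'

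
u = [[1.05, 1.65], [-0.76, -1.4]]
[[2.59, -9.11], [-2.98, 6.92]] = u@[[-5.99, -6.16],[5.38, -1.60]]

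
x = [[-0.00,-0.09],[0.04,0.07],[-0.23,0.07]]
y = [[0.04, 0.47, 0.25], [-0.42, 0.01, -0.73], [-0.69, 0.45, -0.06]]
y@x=[[-0.04, 0.05],[0.17, -0.01],[0.03, 0.09]]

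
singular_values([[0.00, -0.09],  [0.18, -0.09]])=[0.21, 0.08]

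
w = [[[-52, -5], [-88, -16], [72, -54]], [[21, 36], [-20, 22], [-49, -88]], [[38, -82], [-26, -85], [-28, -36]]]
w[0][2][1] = -54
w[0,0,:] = [-52, -5]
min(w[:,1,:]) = -88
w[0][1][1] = -16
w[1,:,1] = [36, 22, -88]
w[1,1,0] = -20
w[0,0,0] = -52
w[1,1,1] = 22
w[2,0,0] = 38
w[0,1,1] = -16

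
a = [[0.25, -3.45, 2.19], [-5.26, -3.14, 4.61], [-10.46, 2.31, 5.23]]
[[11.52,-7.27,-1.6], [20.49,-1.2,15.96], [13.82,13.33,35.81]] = a@[[-1.09, -1.44, -2.62], [-2.44, 1.4, 1.01], [1.54, -0.95, 1.16]]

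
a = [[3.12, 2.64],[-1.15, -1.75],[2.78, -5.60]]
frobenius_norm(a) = 7.76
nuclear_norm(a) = 10.72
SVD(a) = [[0.29, 0.86], [-0.22, -0.36], [-0.93, 0.36]] @ diag([6.525405307365443, 4.19481651262685]) @ [[-0.22, 0.98], [0.98, 0.22]]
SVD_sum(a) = [[-0.41, 1.85], [0.32, -1.42], [1.32, -5.93]] + [[3.53, 0.79], [-1.47, -0.33], [1.46, 0.33]]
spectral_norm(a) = 6.53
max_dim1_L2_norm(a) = 6.25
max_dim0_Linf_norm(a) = 5.6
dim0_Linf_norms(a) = [3.12, 5.6]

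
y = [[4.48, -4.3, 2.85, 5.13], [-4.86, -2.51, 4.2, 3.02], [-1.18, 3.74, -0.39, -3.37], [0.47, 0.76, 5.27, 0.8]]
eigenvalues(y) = [(-5.88+0j), (4.35+1.58j), (4.35-1.58j), (-0.43+0j)]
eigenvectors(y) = [[-0.36+0.00j,-0.38-0.25j,-0.38+0.25j,(-0.05+0j)], [(-0.83+0j),0.67+0.00j,0.67-0.00j,(0.64+0j)], [(0.38+0j),(0.3+0.07j),(0.3-0.07j),-0.26+0.00j], [(-0.18+0j),(0.48-0.15j),(0.48+0.15j),0.72+0.00j]]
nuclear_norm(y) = 22.60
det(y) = 53.94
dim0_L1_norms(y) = [10.99, 11.31, 12.71, 12.32]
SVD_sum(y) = [[1.35,  -4.19,  4.12,  5.01], [0.8,  -2.48,  2.44,  2.97], [-0.78,  2.44,  -2.40,  -2.91], [0.51,  -1.58,  1.55,  1.89]] + [[2.80, -0.51, -1.70, 0.22], [-4.78, 0.86, 2.89, -0.38], [-1.34, 0.24, 0.81, -0.11], [-1.99, 0.36, 1.20, -0.16]] + [[0.34, 0.35, 0.44, -0.16], [-0.88, -0.91, -1.13, 0.40], [0.95, 0.98, 1.22, -0.44], [1.95, 2.02, 2.50, -0.89]] + [[-0.00, 0.05, -0.01, 0.05], [-0.00, 0.02, -0.01, 0.02], [-0.01, 0.08, -0.02, 0.09], [0.0, -0.04, 0.01, -0.04]]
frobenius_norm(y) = 13.63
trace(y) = 2.38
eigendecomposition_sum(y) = [[-1.16+0.00j,-2.35+0.00j,0.35+0.00j,(2.13-0j)], [-2.67+0.00j,(-5.41+0j),(0.82+0j),4.90-0.00j], [(1.22-0j),2.47-0.00j,-0.37-0.00j,(-2.23+0j)], [(-0.57+0j),-1.16+0.00j,(0.18+0j),(1.05-0j)]] + [[(2.83-2.72j), -0.97-0.23j, (1.27-3.69j), 1.49-1.28j], [-1.26+5.59j, 1.36-0.51j, 1.42+5.51j, -0.78+2.76j], [(-1.13+2.42j), 0.67-0.09j, 0.10+2.65j, (-0.63+1.18j)], [0.34+4.28j, 0.87-0.67j, (2.24+3.63j), (0.05+2.15j)]] + [[(2.83+2.72j),(-0.97+0.23j),(1.27+3.69j),(1.49+1.28j)], [-1.26-5.59j,1.36+0.51j,(1.42-5.51j),(-0.78-2.76j)], [(-1.13-2.42j),0.67+0.09j,(0.1-2.65j),(-0.63-1.18j)], [(0.34-4.28j),(0.87+0.67j),2.24-3.63j,0.05-2.15j]] + [[(-0.02-0j), (-0.01+0j), -0.04-0.00j, (0.02-0j)], [0.33+0.00j, 0.17-0.00j, (0.54+0j), (-0.32+0j)], [(-0.13-0j), -0.07+0.00j, -0.22-0.00j, (0.13-0j)], [0.37+0.00j, 0.19-0.00j, 0.61+0.00j, (-0.36+0j)]]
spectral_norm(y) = 10.61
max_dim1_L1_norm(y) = 16.76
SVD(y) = [[-0.74, 0.46, -0.14, -0.47], [-0.44, -0.79, 0.37, -0.21], [0.43, -0.22, -0.4, -0.78], [-0.28, -0.33, -0.82, 0.37]] @ diag([10.613707182866989, 7.152452443761829, 4.684969569513789, 0.15167072496988612]) @ [[-0.17, 0.53, -0.53, -0.64], [0.84, -0.15, -0.51, 0.07], [-0.50, -0.52, -0.65, 0.23], [0.07, -0.65, 0.21, -0.73]]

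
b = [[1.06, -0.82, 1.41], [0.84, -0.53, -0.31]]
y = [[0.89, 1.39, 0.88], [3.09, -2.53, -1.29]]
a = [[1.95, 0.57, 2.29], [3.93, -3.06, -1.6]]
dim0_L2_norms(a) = [4.39, 3.11, 2.79]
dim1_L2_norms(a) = [3.06, 5.23]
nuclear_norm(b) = 2.92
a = y + b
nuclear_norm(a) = 8.27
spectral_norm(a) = 5.26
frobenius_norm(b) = 2.21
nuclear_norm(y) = 6.03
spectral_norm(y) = 4.23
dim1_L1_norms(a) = [4.81, 8.59]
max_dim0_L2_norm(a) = 4.39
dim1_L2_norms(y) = [1.87, 4.2]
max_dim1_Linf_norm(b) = 1.41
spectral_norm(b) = 2.01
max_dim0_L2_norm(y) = 3.22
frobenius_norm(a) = 6.06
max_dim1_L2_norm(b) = 1.95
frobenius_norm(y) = 4.59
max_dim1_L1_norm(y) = 6.91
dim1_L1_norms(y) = [3.16, 6.91]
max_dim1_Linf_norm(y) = 3.09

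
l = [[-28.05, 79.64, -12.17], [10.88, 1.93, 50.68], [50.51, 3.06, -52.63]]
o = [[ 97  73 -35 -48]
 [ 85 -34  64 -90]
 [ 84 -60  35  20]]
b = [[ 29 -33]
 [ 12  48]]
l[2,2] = -52.63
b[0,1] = -33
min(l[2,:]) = -52.63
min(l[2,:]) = -52.63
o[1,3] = -90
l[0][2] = -12.17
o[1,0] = 85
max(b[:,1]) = 48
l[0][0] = -28.05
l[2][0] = 50.51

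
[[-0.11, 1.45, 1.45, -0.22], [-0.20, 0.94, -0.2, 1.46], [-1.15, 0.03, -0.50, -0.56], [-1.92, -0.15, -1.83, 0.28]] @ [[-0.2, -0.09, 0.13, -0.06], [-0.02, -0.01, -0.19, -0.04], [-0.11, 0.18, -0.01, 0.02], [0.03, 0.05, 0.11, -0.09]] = [[-0.17, 0.25, -0.33, -0.0],[0.09, 0.05, -0.04, -0.16],[0.27, -0.01, -0.21, 0.11],[0.6, -0.14, -0.17, 0.06]]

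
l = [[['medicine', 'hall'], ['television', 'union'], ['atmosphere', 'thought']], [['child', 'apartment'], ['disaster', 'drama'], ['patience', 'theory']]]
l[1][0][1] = 'apartment'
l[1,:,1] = ['apartment', 'drama', 'theory']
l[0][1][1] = 'union'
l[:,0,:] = [['medicine', 'hall'], ['child', 'apartment']]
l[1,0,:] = ['child', 'apartment']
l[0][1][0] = 'television'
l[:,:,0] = [['medicine', 'television', 'atmosphere'], ['child', 'disaster', 'patience']]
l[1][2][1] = 'theory'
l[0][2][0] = 'atmosphere'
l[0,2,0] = 'atmosphere'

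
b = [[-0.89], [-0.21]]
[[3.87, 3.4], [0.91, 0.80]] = b @ [[-4.35,-3.82]]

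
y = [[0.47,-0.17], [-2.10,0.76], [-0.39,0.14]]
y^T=[[0.47, -2.10, -0.39], [-0.17, 0.76, 0.14]]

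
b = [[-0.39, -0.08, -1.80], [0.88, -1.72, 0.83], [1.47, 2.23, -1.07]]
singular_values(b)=[3.28, 1.88, 1.33]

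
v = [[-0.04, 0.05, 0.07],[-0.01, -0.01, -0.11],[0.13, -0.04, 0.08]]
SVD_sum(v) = [[0.01, -0.00, 0.02], [-0.06, 0.01, -0.07], [0.09, -0.02, 0.11]] + [[-0.06, 0.04, 0.06], [0.04, -0.03, -0.04], [0.03, -0.02, -0.03]] + [[0.0, 0.01, -0.0], [0.00, 0.01, -0.0], [0.00, 0.0, -0.00]]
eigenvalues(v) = [0.13, -0.13, 0.02]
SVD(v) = [[0.12, 0.74, 0.66], [-0.51, -0.53, 0.68], [0.85, -0.42, 0.31]] @ diag([0.17449631636524787, 0.12447627608194972, 0.01602161876121031]) @ [[0.64, -0.13, 0.76], [-0.63, 0.47, 0.61], [0.44, 0.87, -0.22]]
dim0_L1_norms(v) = [0.18, 0.1, 0.26]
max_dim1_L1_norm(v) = 0.25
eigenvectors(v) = [[0.14, -0.71, 0.40], [-0.61, 0.45, 0.87], [0.78, 0.54, -0.28]]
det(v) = -0.00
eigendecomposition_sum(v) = [[0.02, -0.00, 0.02], [-0.07, 0.0, -0.09], [0.09, -0.0, 0.12]] + [[-0.06, 0.04, 0.04], [0.04, -0.03, -0.03], [0.05, -0.03, -0.03]] + [[0.01, 0.01, 0.0], [0.02, 0.02, 0.01], [-0.01, -0.01, -0.00]]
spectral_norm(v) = 0.17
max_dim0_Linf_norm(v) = 0.13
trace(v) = 0.03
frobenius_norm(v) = 0.21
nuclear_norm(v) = 0.31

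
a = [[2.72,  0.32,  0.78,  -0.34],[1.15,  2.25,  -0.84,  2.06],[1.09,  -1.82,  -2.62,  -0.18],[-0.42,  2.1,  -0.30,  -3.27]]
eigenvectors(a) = [[(-0.16+0.14j),  (-0.16-0.14j),  -0.11+0.00j,  (-0.13+0j)], [(0.87+0j),  (0.87-0j),  (0.35+0j),  0.13+0.00j], [(-0.32+0.03j),  (-0.32-0.03j),  0.42+0.00j,  (0.97+0j)], [0.31-0.02j,  (0.31+0.02j),  -0.83+0.00j,  0.14+0.00j]]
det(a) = 116.77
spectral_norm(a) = 4.16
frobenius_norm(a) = 6.81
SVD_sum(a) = [[0.07, -0.10, -0.05, 0.19], [0.36, -0.54, -0.27, 0.96], [0.49, -0.72, -0.36, 1.29], [-1.11, 1.65, 0.82, -2.95]] + [[0.49, 1.07, 0.34, 0.51], [1.04, 2.27, 0.73, 1.08], [-0.67, -1.46, -0.47, -0.70], [0.08, 0.17, 0.05, 0.08]] + [[1.26, 0.06, -0.93, -0.70], [0.39, 0.02, -0.29, -0.22], [1.64, 0.08, -1.22, -0.91], [0.92, 0.04, -0.69, -0.51]] + [[0.9, -0.71, 1.42, -0.34], [-0.64, 0.50, -1.01, 0.24], [-0.36, 0.29, -0.57, 0.14], [-0.31, 0.24, -0.49, 0.12]]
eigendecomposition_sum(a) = [[(1.42+1.79j), 0.06+0.60j, (0.19+0.15j), -0.06+0.10j], [0.45-9.07j, (1.4-1.96j), -0.19-0.94j, 0.43-0.13j], [0.20+3.34j, (-0.43+0.77j), 0.11+0.34j, -0.15+0.07j], [-0.02-3.28j, (0.47-0.73j), (-0.09-0.34j), (0.15-0.06j)]] + [[1.42-1.79j, 0.06-0.60j, 0.19-0.15j, (-0.06-0.1j)], [0.45+9.07j, 1.40+1.96j, (-0.19+0.94j), 0.43+0.13j], [0.20-3.34j, -0.43-0.77j, (0.11-0.34j), -0.15-0.07j], [-0.02+3.28j, (0.47+0.73j), -0.09+0.34j, 0.15+0.06j]] + [[(-0.06+0j), (0.16+0j), 0.03+0.00j, (-0.43+0j)], [(0.19-0j), (-0.51-0j), (-0.11-0j), (1.4-0j)], [(0.23-0j), (-0.61-0j), (-0.13-0j), 1.69-0.00j], [-0.46+0.00j, 1.22+0.00j, 0.26+0.00j, (-3.35+0j)]] + [[(-0.06-0j), 0.05+0.00j, 0.36+0.00j, (0.21-0j)],  [0.06+0.00j, (-0.04-0j), (-0.36-0j), -0.21+0.00j],  [0.47+0.00j, -0.34-0.00j, (-2.7-0j), (-1.56+0j)],  [0.07+0.00j, (-0.05-0j), (-0.39-0j), (-0.22+0j)]]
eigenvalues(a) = [(3.08+0.12j), (3.08-0.12j), (-4.05+0j), (-3.03+0j)]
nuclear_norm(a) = 13.39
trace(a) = -0.92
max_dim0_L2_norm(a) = 3.88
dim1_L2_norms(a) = [2.87, 3.37, 3.38, 3.92]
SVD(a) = [[-0.06,-0.37,0.55,0.75], [-0.29,-0.78,0.17,-0.53], [-0.38,0.5,0.71,-0.30], [0.88,-0.06,0.4,-0.26]] @ diag([4.164677952026018, 3.605942936124294, 3.1341243569935395, 2.48102753153275]) @ [[-0.30, 0.45, 0.23, -0.81], [-0.37, -0.81, -0.26, -0.38], [0.73, 0.03, -0.54, -0.41], [0.49, -0.38, 0.77, -0.18]]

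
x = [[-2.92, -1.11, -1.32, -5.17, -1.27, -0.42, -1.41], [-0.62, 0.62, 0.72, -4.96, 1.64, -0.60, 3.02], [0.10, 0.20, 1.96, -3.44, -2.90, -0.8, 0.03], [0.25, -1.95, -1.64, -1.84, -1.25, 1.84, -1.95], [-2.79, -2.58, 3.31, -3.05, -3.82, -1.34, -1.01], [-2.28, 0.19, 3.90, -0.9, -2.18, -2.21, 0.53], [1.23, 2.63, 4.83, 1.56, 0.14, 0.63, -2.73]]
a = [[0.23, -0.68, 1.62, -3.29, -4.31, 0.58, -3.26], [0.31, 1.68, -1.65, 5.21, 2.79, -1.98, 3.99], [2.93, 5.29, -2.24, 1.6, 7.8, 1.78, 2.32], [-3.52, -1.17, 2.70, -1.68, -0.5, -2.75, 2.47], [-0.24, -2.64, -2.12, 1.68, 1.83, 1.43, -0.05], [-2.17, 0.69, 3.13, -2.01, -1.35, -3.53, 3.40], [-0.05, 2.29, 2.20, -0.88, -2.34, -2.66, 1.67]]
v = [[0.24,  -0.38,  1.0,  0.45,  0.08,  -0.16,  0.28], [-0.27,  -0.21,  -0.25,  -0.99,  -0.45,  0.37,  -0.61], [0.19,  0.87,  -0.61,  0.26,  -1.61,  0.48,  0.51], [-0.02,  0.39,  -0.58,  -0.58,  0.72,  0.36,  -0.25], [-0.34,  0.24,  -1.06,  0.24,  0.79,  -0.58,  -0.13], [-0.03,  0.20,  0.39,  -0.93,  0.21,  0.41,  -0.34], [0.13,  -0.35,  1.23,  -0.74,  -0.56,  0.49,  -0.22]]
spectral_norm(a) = 13.89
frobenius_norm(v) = 3.97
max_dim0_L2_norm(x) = 8.89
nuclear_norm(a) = 34.87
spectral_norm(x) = 10.93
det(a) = -0.05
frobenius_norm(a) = 18.60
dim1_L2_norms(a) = [6.6, 7.77, 10.66, 6.15, 4.44, 6.7, 5.12]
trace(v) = -0.18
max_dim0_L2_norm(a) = 9.9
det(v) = -0.00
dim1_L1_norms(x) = [13.62, 12.18, 9.43, 10.72, 17.9, 12.19, 13.75]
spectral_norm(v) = 2.47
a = v @ x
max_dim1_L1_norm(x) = 17.9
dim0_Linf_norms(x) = [2.92, 2.63, 4.83, 5.17, 3.82, 2.21, 3.02]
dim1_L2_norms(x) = [6.48, 6.17, 4.98, 4.32, 7.22, 5.58, 6.49]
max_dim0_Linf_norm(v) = 1.61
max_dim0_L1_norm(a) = 20.92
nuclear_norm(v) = 7.79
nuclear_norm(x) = 33.77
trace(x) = -10.94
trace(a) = -2.04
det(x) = -2431.64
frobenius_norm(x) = 15.78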